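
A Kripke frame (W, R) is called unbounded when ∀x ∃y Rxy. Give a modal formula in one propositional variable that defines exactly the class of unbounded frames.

□p → ◇p

This is seriality; the standard corresponding axiom is D: □p → ◇p.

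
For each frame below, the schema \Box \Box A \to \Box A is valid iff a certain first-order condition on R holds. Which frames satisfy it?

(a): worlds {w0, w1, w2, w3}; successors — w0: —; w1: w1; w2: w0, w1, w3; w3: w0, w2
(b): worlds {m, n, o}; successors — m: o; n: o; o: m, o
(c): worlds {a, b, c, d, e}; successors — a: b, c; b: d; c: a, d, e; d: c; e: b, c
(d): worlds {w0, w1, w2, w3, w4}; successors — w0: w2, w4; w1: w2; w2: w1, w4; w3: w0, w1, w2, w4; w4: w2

(b)

This is the axiom for density; its first-order frame correspondent is \forall x \forall y (Rxy \to \exists z (Rxz \wedge Rzy)).
(a): fails — Rw3w2 but no z with Rw3z and Rzw2.
(b): condition met.
(c): fails — Reb but no z with Rez and Rzb.
(d): fails — Rw1w2 but no z with Rw1z and Rzw2.
Valid on: (b).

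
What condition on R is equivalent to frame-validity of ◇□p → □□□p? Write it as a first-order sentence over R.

This is a Sahlqvist (Geach-type) schema ◇^1□^1p → □^3◇^0p.
Minimal-valuation argument: fix x; take any y with xR^1y and any z with xR^3z. Set V(p) to the set of worlds R-reachable from y in exactly 1 step. Then □^1p holds at y, so the antecedent holds at x; validity forces ◇^0p at z, giving a w with zR^0w and yR^1w.
First-order correspondent: ∀x ∀y ∀z ((xRy ∧ xR³z) → ∃w (yRw ∧ z = w)).

∀x ∀y ∀z ((xRy ∧ xR³z) → ∃w (yRw ∧ z = w))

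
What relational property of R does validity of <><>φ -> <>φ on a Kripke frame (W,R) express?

This is frame-equivalent to □φ → □□φ (substitute ¬φ for φ and contrapose).
Suppose □φ→□□φ is valid. Take Rxy, Ryz and set V(φ)={w : Rxw}. Then □φ at x, so □□φ at x, so □φ at y, so φ at z, i.e. Rxz.

transitivity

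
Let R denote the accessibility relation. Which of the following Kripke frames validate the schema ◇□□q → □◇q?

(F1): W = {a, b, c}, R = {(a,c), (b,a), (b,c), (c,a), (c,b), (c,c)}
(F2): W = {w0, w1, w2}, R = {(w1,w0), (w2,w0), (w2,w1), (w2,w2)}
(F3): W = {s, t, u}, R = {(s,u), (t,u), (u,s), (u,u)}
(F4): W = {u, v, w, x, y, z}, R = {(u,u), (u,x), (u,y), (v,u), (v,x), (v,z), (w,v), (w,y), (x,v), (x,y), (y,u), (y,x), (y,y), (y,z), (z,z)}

This is the axiom for a generalized confluence (Geach) condition; its first-order frame correspondent is ∀x ∀y ∀z ((xRy ∧ xRz) → ∃w (yR²w ∧ zRw)).
(F1): satisfies the condition.
(F2): fails — w1Rw0, w1Rw0 but no w with w0R²w and w0Rw.
(F3): satisfies the condition.
(F4): fails — vRz, vRu but no t with zR²t and uRt.

(F1), (F3)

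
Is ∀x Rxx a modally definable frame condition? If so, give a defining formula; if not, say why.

Yes — defined by □r → r

Yes: it is reflexivity, defined by the T schema □r → r.
Suppose □r→r is valid. At any x set V(r)={w : Rxw}. Then □r holds at x, so r holds at x, i.e. Rxx.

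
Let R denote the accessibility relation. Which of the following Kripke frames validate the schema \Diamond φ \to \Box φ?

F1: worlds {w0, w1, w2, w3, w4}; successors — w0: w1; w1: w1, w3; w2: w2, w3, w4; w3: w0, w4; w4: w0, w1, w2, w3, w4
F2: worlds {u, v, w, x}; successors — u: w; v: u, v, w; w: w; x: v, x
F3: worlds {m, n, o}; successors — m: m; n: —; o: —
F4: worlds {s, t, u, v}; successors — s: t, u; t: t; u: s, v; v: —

F3

The schema corresponds to partial functionality: \forall x \forall y \forall z (Rxy \wedge Rxz \to y = z).
F1: fails — w1 sees both w1 and w3.
F2: fails — v sees both u and v.
F3: ✓.
F4: fails — s sees both t and u.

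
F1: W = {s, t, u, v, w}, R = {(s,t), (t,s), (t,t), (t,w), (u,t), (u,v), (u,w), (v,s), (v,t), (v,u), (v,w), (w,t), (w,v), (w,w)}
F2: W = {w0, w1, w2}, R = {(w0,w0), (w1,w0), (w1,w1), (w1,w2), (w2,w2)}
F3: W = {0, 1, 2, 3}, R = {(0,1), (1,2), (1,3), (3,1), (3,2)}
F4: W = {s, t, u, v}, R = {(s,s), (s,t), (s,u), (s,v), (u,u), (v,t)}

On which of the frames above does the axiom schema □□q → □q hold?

This is the axiom for density; its first-order frame correspondent is ∀x ∀y (Rxy → ∃z (Rxz ∧ Rzy)).
F1: fails — Rvu but no z with Rvz and Rzu.
F2: condition met.
F3: fails — R31 but no z with R3z and Rz1.
F4: fails — Rvt but no z with Rvz and Rzt.
Valid on: F2.

F2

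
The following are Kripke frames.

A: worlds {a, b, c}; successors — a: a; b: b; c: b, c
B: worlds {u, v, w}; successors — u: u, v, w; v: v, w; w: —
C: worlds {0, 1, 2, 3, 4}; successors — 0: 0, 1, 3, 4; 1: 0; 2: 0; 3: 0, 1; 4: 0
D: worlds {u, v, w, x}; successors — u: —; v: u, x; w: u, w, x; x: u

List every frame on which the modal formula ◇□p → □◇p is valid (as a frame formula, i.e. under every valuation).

A, C

The schema corresponds to convergence: ∀x ∀y ∀z (Rxy ∧ Rxz → ∃w (Ryw ∧ Rzw)).
A: satisfies the condition.
B: fails — Ruv and Ruw but v and w have no common successor.
C: satisfies the condition.
D: fails — Rvu and Rvu but u and u have no common successor.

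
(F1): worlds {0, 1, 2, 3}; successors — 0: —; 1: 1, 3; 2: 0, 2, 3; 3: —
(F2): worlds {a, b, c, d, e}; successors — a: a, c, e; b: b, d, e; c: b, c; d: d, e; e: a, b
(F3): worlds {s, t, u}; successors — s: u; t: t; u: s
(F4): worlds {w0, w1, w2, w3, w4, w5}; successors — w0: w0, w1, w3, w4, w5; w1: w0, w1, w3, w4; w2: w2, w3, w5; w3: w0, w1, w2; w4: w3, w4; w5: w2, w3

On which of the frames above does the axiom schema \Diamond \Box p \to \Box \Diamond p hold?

Frame correspondent (Sahlqvist): \forall x \forall y \forall z (Rxy \wedge Rxz \to \exists w (Ryw \wedge Rzw)) — i.e. convergence.
(F1): fails — R11 and R13 but 1 and 3 have no common successor.
(F2): fails — Rbe and Rbd but e and d have no common successor.
(F3): holds.
(F4): fails — Rw0w3 and Rw0w4 but w3 and w4 have no common successor.
Valid on: (F3).

(F3)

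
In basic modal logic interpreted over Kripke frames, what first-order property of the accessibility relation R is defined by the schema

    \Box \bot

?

emptiness of R

□⊥ is valid iff no world has any successor (otherwise □⊥ fails at any world with one).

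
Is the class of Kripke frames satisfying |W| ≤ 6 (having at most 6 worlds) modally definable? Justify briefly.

No

If a class were modally definable it would be closed under disjoint unions (Goldblatt–Thomason).
Any modal formula valid on each of 7 disjoint one-world frames is valid on their disjoint union (validity is preserved under disjoint unions). Each one-world frame has |W|=1≤6, but the union has |W|=7.
So no modal formula (or set of formulas) defines exactly the |W|≤6 frames.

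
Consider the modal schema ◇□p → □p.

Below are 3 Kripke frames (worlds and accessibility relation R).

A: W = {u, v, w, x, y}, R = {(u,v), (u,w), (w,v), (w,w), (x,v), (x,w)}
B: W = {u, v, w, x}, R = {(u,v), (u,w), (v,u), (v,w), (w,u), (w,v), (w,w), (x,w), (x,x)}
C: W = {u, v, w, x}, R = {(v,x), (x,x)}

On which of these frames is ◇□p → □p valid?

C

The schema corresponds to the Euclidean property: ∀x ∀y ∀z (Rxy ∧ Rxz → Ryz).
A: fails — Ruv and Ruv but not Rvv.
B: fails — Ruv and Ruv but not Rvv.
C: ✓.
Valid on: C.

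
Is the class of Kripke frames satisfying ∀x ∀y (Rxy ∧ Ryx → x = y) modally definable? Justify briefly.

No

If a class were modally definable it would be closed under surjective bounded morphisms (Goldblatt–Thomason).
The 8-cycle (worlds s,t,u,v,w,x,y,z with s→t→u→v→w→x→y→z→s) is antisymmetric. Sending even-indexed worlds to a and odd-indexed worlds to b is a surjective bounded morphism onto the two-world frame with a↔b, which is not antisymmetric.
So no modal formula (or set of formulas) defines exactly the antisymmetric frames.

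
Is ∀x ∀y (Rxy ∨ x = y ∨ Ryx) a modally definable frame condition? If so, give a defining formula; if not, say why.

No — not modally definable

Modal frame validity is preserved under disjoint unions.
Take 4 disjoint single-world reflexive frames: each is trivially connected, but their disjoint union has 4 worlds with no edge between distinct components, so it is not connected.
So no modal formula (or set of formulas) defines exactly the connected frames.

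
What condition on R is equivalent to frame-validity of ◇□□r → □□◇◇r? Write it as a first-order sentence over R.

∀x ∀y ∀z ((xRy ∧ xR²z) → ∃w (yR²w ∧ zR²w))

This is a Sahlqvist (Geach-type) schema ◇^1□^2r → □^2◇^2r.
First-order correspondent: ∀x ∀y ∀z ((xRy ∧ xR²z) → ∃w (yR²w ∧ zR²w)).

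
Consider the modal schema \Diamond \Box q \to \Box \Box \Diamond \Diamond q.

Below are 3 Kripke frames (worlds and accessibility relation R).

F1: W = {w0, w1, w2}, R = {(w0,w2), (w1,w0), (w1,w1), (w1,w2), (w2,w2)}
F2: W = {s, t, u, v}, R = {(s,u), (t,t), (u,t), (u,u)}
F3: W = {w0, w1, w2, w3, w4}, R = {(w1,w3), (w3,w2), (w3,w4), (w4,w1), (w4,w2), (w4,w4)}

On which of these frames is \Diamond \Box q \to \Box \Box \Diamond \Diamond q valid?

This is the axiom for a generalized confluence (Geach) condition; its first-order frame correspondent is \forall x \forall y \forall z ((xRy \wedge x R^2 z) \to \exists w (yRw \wedge z R^2 w)).
F1: holds.
F2: holds.
F3: fails — w1Rw3, w1R²w2 but no w with w3Rw and w2R²w.
Valid on: F1, F2.

F1, F2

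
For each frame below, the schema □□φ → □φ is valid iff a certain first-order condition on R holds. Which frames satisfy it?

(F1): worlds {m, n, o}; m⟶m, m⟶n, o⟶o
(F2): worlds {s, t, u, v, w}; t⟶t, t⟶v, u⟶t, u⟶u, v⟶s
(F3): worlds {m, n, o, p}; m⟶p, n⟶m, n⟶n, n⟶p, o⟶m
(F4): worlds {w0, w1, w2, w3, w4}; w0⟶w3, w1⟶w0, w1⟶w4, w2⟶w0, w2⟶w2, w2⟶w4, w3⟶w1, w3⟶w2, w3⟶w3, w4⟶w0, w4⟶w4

(F1), (F4)

The schema corresponds to density: ∀x ∀y (Rxy → ∃z (Rxz ∧ Rzy)).
(F1): holds.
(F2): fails — Rvs but no z with Rvz and Rzs.
(F3): fails — Rom but no z with Roz and Rzm.
(F4): holds.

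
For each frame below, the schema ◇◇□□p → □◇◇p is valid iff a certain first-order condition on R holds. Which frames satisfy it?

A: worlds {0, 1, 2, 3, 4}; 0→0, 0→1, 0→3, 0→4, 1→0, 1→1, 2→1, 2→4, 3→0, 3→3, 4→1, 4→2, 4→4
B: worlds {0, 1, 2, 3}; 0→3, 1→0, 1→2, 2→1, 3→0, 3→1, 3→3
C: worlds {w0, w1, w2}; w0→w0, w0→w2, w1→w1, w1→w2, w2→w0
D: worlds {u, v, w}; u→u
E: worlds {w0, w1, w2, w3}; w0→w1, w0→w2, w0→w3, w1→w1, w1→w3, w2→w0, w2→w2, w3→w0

The schema corresponds to a generalized confluence (Geach) condition: ∀x ∀y ∀z ((xR²y ∧ xRz) → ∃w (yR²w ∧ zR²w)).
A: holds.
B: fails — 1R²1, 1R2 but no w with 1R²w and 2R²w.
C: holds.
D: holds.
E: holds.
Valid on: A, C, D, E.

A, C, D, E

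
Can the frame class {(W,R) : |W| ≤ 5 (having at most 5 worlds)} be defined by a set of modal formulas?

No

Modal frame validity is preserved under disjoint unions.
Any modal formula valid on each of 6 disjoint one-world frames is valid on their disjoint union (validity is preserved under disjoint unions). Each one-world frame has |W|=1≤5, but the union has |W|=6.
So no modal formula (or set of formulas) defines exactly the |W|≤5 frames.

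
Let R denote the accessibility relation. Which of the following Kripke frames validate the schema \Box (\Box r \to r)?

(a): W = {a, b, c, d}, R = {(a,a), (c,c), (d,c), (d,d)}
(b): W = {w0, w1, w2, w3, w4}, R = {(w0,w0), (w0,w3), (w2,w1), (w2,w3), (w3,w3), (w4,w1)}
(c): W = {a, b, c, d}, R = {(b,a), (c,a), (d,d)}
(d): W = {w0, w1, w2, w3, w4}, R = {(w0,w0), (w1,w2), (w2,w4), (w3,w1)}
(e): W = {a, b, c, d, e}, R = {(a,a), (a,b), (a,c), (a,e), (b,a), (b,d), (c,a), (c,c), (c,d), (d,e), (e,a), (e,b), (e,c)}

The schema corresponds to shift-reflexivity: \forall x \forall y (Rxy \to Ryy).
(a): ✓.
(b): fails — Rw4w1 but not Rw1w1.
(c): fails — Rca but not Raa.
(d): fails — Rw2w4 but not Rw4w4.
(e): fails — Rde but not Ree.

(a)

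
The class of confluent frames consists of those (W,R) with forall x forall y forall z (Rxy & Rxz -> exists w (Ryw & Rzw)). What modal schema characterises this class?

The condition is convergence. The .2 schema ◇□r → □◇r defines it.

◇□r → □◇r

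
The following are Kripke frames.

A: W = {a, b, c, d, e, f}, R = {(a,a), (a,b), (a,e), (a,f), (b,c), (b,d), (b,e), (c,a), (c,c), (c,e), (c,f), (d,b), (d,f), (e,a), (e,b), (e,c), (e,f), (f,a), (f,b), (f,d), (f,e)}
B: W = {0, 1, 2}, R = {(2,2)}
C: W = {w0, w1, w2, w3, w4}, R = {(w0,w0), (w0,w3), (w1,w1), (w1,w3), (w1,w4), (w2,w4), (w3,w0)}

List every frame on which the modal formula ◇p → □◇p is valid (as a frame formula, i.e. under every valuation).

The schema corresponds to the Euclidean property: ∀x ∀y ∀z (Rxy ∧ Rxz → Ryz).
A: fails — Rab and Rab but not Rbb.
B: satisfies the condition.
C: fails — Rw0w3 and Rw0w3 but not Rw3w3.
Valid on: B.

B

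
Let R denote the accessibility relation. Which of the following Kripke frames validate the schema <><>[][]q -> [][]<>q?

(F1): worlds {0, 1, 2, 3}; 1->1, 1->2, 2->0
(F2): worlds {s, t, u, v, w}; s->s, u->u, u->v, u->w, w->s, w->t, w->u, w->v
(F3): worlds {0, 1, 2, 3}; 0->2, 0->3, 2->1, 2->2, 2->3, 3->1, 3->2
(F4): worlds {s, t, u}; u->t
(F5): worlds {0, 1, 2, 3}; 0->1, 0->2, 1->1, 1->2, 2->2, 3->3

The schema corresponds to a generalized confluence (Geach) condition: forall x forall y forall z ((x R^2 y & x R^2 z) -> exists w (y R^2 w & zRw)).
(F1): fails — 1R²0, 1R²0 but no w with 0R²w and 0Rw.
(F2): fails — uR²s, uR²t but no w* with sR²w* and tRw*.
(F3): fails — 0R²1, 0R²1 but no w with 1R²w and 1Rw.
(F4): condition met.
(F5): condition met.
Valid on: (F4), (F5).

(F4), (F5)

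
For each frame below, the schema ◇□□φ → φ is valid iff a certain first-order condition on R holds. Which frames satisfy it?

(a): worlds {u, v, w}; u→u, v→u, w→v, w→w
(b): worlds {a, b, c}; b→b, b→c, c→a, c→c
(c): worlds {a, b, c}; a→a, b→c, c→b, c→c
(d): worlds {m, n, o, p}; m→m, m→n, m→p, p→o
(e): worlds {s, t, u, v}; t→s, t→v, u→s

(c)

Frame correspondent (Sahlqvist): ∀x ∀y (xRy → ∃w (yR²w ∧ x = w)) — i.e. a generalized confluence (Geach) condition.
(a): fails — vRu but no t with uR²t and v=t.
(b): fails — bRc but no w with cR²w and b=w.
(c): satisfies the condition.
(d): fails — mRn but no w with nR²w and m=w.
(e): fails — tRs but no w with sR²w and t=w.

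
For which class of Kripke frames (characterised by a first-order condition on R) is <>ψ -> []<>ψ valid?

the Euclidean property

Suppose ◇ψ→□◇ψ is valid. Take Rxy, Rxz and set V(ψ)={y}. Then ◇ψ at x, so □◇ψ at x, so ◇ψ at z, so some w with Rzw has ψ; w=y, i.e. Rzy. By symmetry of the argument, Ryz.
The converse is a direct semantic check.
Frame condition: forall x forall y forall z (Rxy & Rxz -> Ryz).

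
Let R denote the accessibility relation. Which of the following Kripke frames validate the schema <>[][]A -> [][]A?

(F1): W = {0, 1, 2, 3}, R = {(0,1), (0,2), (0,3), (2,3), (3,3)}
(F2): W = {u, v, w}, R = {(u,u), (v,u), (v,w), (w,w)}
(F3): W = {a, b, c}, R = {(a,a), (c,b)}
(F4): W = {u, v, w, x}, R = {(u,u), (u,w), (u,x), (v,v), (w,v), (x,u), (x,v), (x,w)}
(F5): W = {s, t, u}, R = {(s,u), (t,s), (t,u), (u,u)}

The schema corresponds to a generalized confluence (Geach) condition: forall x forall y forall z ((xRy & x R^2 z) -> exists w (y R^2 w & z = w)).
(F1): fails — 0R1, 0R²3 but no w with 1R²w and 3=w.
(F2): fails — vRu, vR²w but no t with uR²t and w=t.
(F3): holds.
(F4): fails — uRw, uR²u but no t with wR²t and u=t.
(F5): holds.
Valid on: (F3), (F5).

(F3), (F5)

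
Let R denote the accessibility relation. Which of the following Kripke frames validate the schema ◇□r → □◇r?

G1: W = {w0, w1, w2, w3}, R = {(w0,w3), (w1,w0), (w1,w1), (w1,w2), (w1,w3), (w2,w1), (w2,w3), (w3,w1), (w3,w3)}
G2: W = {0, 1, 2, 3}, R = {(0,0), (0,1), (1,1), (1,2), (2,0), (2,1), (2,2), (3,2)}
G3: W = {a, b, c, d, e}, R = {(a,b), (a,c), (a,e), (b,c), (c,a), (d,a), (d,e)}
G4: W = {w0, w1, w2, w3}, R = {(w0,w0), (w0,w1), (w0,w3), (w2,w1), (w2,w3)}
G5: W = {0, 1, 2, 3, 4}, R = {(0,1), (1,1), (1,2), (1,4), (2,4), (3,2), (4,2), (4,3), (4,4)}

G1, G2

This is the axiom for convergence; its first-order frame correspondent is ∀x ∀y ∀z (Rxy ∧ Rxz → ∃w (Ryw ∧ Rzw)).
G1: satisfies the condition.
G2: satisfies the condition.
G3: fails — Rab and Rae but b and e have no common successor.
G4: fails — Rw0w1 and Rw0w1 but w1 and w1 have no common successor.
G5: fails — R43 and R42 but 3 and 2 have no common successor.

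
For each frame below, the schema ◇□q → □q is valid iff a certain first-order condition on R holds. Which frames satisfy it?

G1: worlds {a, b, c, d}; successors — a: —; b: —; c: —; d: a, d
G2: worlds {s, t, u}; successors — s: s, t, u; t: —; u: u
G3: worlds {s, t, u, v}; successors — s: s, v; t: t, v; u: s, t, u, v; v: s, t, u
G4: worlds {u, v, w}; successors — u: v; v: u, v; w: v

This is the axiom for the Euclidean property; its first-order frame correspondent is ∀x ∀y ∀z (Rxy ∧ Rxz → Ryz).
G1: fails — Rda and Rdd but not Rad.
G2: fails — Rsu and Rss but not Rus.
G3: fails — Rsv and Rsv but not Rvv.
G4: fails — Rvu and Rvu but not Ruu.

none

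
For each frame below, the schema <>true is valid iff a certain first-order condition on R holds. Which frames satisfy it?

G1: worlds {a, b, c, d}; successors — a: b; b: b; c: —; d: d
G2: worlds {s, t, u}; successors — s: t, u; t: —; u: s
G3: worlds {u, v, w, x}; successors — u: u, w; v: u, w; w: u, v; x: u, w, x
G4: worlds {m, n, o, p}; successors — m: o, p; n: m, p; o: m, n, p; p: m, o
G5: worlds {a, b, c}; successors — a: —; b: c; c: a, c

G3, G4

Frame correspondent (Sahlqvist): forall x exists y Rxy — i.e. seriality.
G1: fails — world c has no successor.
G2: fails — world t has no successor.
G3: holds.
G4: holds.
G5: fails — world a has no successor.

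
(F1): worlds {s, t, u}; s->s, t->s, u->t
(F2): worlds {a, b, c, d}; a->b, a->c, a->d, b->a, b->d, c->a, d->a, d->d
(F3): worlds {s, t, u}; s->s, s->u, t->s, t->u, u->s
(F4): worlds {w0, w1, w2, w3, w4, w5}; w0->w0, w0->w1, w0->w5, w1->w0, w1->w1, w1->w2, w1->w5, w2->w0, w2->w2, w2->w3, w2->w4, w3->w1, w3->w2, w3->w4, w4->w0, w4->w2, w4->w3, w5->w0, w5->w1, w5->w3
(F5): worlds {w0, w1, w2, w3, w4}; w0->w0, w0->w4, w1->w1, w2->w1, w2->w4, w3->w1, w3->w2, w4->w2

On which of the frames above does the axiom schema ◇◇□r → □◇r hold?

(F1), (F3), (F4)

The schema corresponds to a generalized confluence (Geach) condition: ∀x ∀y ∀z ((xR²y ∧ xRz) → ∃w (yRw ∧ zRw)).
(F1): condition met.
(F2): fails — aR²a, aRc but no w with aRw and cRw.
(F3): condition met.
(F4): condition met.
(F5): fails — w0R²w0, w0Rw4 but no w with w0Rw and w4Rw.
Valid on: (F1), (F3), (F4).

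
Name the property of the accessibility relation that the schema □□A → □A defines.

density

Suppose □□A→□A is valid. Take Rxy and set V(A)={w : xR²w}. Then □□A at x, so □A at x, so A at y, i.e. ∃z(Rxz∧Rzy).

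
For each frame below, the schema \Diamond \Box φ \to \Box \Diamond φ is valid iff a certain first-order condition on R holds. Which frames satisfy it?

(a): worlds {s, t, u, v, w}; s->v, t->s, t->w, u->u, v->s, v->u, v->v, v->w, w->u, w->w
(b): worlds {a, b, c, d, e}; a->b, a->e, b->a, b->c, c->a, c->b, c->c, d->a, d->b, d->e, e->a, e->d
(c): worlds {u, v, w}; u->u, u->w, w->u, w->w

The schema corresponds to convergence: \forall x \forall y \forall z (Rxy \wedge Rxz \to \exists w (Ryw \wedge Rzw)).
(a): fails — Rts and Rtw but s and w have no common successor.
(b): fails — Rcb and Rca but b and a have no common successor.
(c): satisfies the condition.
Valid on: (c).

(c)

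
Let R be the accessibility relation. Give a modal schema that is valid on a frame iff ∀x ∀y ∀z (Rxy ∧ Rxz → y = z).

The condition is partial functionality. The CD schema ◇r → □r defines it.
Suppose ◇r→□r is valid. Take Rxy, Rxz and set V(r)={y}. Then ◇r at x, so □r at x, so r at z, i.e. z=y.

◇r → □r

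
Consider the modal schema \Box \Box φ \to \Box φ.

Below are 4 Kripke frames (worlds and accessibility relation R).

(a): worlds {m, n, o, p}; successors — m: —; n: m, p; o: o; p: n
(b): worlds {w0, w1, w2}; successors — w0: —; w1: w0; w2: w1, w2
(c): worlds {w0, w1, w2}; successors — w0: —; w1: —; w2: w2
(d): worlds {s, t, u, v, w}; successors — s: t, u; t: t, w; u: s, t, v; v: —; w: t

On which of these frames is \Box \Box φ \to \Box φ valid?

This is the axiom for density; its first-order frame correspondent is \forall x \forall y (Rxy \to \exists z (Rxz \wedge Rzy)).
(a): fails — Rnm but no z with Rnz and Rzm.
(b): fails — Rw1w0 but no z with Rw1z and Rzw0.
(c): satisfies the condition.
(d): fails — Ruv but no z with Ruz and Rzv.

(c)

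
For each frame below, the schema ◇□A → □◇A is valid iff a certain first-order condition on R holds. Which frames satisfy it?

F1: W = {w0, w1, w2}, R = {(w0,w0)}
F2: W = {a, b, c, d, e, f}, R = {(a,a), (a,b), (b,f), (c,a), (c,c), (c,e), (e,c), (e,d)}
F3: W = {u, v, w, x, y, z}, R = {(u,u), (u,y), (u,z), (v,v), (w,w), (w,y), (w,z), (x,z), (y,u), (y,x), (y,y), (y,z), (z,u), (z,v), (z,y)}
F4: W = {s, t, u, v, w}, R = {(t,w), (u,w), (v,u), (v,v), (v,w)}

F1

Frame correspondent (Sahlqvist): ∀x ∀y ∀z (Rxy ∧ Rxz → ∃w (Ryw ∧ Rzw)) — i.e. convergence.
F1: satisfies the condition.
F2: fails — Rab and Raa but b and a have no common successor.
F3: fails — Ryx and Ryz but x and z have no common successor.
F4: fails — Rtw and Rtw but w and w have no common successor.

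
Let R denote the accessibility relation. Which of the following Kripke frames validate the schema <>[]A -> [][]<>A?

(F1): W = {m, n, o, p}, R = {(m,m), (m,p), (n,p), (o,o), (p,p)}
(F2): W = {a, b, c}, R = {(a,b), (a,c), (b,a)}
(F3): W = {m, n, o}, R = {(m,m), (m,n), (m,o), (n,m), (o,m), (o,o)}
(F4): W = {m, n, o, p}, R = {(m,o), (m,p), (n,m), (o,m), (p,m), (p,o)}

The schema corresponds to a generalized confluence (Geach) condition: forall x forall y forall z ((xRy & x R^2 z) -> exists w (yRw & zRw)).
(F1): ✓.
(F2): fails — aRb, aR²a but no w with bRw and aRw.
(F3): ✓.
(F4): fails — mRo, mR²m but no w with oRw and mRw.
Valid on: (F1), (F3).

(F1), (F3)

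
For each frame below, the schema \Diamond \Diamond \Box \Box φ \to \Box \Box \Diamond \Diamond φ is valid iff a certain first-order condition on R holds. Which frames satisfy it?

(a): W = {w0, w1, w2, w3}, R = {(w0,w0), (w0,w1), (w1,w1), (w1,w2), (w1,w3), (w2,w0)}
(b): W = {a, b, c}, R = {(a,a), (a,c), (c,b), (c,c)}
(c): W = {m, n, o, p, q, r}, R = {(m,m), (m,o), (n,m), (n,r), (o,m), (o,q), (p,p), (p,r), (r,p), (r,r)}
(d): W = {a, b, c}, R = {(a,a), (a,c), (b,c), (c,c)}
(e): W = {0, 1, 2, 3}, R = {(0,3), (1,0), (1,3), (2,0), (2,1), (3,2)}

The schema corresponds to a generalized confluence (Geach) condition: \forall x \forall y \forall z ((x R^2 y \wedge x R^2 z) \to \exists w (y R^2 w \wedge z R^2 w)).
(a): fails — w0R²w0, w0R²w3 but no w with w0R²w and w3R²w.
(b): fails — aR²a, aR²b but no w with aR²w and bR²w.
(c): fails — mR²m, mR²q but no w with mR²w and qR²w.
(d): satisfies the condition.
(e): fails — 2R²0, 2R²3 but no w with 0R²w and 3R²w.
Valid on: (d).

(d)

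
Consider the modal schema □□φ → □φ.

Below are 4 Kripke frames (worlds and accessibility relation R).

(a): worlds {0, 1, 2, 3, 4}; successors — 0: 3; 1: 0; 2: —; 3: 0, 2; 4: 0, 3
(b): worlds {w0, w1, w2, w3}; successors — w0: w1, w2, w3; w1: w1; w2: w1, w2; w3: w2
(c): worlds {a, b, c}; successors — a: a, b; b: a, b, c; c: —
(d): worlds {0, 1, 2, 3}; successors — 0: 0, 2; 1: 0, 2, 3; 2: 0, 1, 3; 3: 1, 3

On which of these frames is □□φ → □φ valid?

Frame correspondent (Sahlqvist): ∀x ∀y (Rxy → ∃z (Rxz ∧ Rzy)) — i.e. density.
(a): fails — R10 but no z with R1z and Rz0.
(b): fails — Rw0w3 but no z with Rw0z and Rzw3.
(c): ✓.
(d): ✓.
Valid on: (c), (d).

(c), (d)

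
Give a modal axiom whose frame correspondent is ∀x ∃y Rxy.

□ψ → ◇ψ

A defining formula is □ψ → ◇ψ (the D axiom).
Suppose □ψ→◇ψ is valid. At any x set V(ψ)=W. Then □ψ at x, so ◇ψ at x, so x has a successor.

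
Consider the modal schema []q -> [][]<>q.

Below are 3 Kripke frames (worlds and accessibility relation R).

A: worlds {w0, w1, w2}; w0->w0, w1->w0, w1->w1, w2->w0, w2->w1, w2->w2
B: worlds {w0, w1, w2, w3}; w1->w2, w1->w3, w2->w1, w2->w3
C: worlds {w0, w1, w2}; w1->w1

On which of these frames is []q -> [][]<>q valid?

This is the axiom for a generalized confluence (Geach) condition; its first-order frame correspondent is forall x forall z (x R^2 z -> exists w (xRw & zRw)).
A: ✓.
B: fails — w1R²w3 but no w with w1Rw and w3Rw.
C: ✓.
Valid on: A, C.

A, C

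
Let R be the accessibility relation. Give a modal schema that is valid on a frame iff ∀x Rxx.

□r → r

The condition is reflexivity. The T schema □r → r defines it.
Suppose □r→r is valid. At any x set V(r)={w : Rxw}. Then □r holds at x, so r holds at x, i.e. Rxx.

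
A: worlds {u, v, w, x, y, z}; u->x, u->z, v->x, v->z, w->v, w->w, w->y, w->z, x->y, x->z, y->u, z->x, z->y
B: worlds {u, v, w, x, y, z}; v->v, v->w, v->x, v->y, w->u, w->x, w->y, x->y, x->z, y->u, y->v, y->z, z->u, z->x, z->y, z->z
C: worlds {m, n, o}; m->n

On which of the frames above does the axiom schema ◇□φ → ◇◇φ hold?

The schema corresponds to a generalized confluence (Geach) condition: ∀x ∀y (xRy → ∃w (yRw ∧ xR²w)).
A: satisfies the condition.
B: fails — wRu but no t with uRt and wR²t.
C: fails — mRn but no w with nRw and mR²w.
Valid on: A.

A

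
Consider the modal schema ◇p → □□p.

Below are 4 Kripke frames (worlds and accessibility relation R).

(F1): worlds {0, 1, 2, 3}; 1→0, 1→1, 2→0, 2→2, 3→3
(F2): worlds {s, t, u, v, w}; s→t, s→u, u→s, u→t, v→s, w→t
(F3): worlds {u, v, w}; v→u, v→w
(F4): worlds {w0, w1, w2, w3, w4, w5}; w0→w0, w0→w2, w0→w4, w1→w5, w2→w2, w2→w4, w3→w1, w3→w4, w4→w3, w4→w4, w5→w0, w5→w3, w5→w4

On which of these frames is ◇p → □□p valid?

Frame correspondent (Sahlqvist): ∀x ∀y ∀z ((xRy ∧ xR²z) → ∃w (y = w ∧ z = w)) — i.e. a generalized confluence (Geach) condition.
(F1): fails — 1R0, 1R²1 but 0 ≠ 1.
(F2): fails — sRt, sR²s but t ≠ s.
(F3): satisfies the condition.
(F4): fails — w0Rw0, w0R²w2 but w0 ≠ w2.

(F3)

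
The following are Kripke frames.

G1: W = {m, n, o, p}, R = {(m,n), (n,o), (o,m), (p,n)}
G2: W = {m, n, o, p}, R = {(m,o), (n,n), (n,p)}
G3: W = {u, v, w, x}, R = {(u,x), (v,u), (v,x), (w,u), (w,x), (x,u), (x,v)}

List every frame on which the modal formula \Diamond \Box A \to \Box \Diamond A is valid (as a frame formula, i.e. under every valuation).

The schema corresponds to convergence: \forall x \forall y \forall z (Rxy \wedge Rxz \to \exists w (Ryw \wedge Rzw)).
G1: condition met.
G2: fails — Rmo and Rmo but o and o have no common successor.
G3: fails — Rvu and Rvx but u and x have no common successor.

G1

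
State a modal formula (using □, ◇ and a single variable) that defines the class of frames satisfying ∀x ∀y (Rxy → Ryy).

The condition is shift-reflexivity. The T□ schema □(□ψ → ψ) defines it.
Suppose □(□ψ→ψ) is valid. Take Rxy and set V(ψ)={w : Ryw}. Then at y, □ψ holds; since □(□ψ→ψ) at x, □ψ→ψ at y, so ψ at y, i.e. Ryy.

□(□ψ → ψ)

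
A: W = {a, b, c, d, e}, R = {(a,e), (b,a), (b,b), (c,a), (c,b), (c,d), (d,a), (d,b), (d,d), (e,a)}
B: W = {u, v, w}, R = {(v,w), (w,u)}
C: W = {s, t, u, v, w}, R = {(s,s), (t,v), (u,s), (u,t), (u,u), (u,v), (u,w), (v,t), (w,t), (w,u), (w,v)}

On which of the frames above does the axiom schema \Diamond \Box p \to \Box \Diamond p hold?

The schema corresponds to convergence: \forall x \forall y \forall z (Rxy \wedge Rxz \to \exists w (Ryw \wedge Rzw)).
A: fails — Rbb and Rba but b and a have no common successor.
B: fails — Rwu and Rwu but u and u have no common successor.
C: fails — Ruv and Rut but v and t have no common successor.
Valid on no frame.

none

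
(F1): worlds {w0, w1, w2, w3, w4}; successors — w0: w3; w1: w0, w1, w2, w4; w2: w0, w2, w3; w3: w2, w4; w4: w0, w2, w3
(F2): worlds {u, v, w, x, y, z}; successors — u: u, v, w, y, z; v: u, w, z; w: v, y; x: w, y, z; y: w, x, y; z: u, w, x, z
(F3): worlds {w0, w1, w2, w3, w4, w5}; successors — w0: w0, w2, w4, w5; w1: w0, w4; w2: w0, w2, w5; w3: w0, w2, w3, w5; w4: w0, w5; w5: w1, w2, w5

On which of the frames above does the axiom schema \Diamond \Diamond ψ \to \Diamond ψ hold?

none

The schema corresponds to transitivity: \forall x \forall y \forall z (Rxy \wedge Ryz \to Rxz).
(F1): fails — Rw1w2 and Rw2w3 but not Rw1w3.
(F2): fails — Ryx and Rxz but not Ryz.
(F3): fails — Rw1w0 and Rw0w5 but not Rw1w5.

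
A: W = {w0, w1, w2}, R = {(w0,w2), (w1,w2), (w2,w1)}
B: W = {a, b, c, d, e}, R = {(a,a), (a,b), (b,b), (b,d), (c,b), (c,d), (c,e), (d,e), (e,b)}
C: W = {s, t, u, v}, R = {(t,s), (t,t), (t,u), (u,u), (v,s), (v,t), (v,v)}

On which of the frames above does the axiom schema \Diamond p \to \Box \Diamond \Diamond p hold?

The schema corresponds to a generalized confluence (Geach) condition: \forall x \forall y \forall z ((xRy \wedge xRz) \to \exists w (y = w \wedge z R^2 w)).
A: ✓.
B: fails — aRa, aRb but no w with a=w and bR²w.
C: fails — tRs, tRs but no w with s=w and sR²w.

A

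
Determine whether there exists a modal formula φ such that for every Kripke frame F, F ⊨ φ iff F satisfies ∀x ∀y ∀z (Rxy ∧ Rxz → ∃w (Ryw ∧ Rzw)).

Yes: it is convergence, defined by the .2 schema ◇□q → □◇q.
Suppose ◇□q→□◇q is valid. Take Rxy, Rxz and set V(q)={w : Ryw}. Then □q at y so ◇□q at x, so □◇q at x, so ◇q at z, giving w with Rzw and Ryw.

Definable; ◇□q → □◇q defines it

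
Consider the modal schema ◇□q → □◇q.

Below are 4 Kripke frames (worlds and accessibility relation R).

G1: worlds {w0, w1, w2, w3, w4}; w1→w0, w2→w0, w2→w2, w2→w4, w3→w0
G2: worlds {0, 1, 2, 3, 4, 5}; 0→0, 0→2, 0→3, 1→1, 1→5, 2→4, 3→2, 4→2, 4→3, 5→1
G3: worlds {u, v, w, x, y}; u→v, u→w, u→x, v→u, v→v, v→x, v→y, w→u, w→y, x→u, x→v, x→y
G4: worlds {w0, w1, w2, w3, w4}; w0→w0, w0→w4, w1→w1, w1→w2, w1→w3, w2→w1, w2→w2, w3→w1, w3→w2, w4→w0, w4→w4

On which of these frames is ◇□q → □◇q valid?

This is the axiom for convergence; its first-order frame correspondent is ∀x ∀y ∀z (Rxy ∧ Rxz → ∃w (Ryw ∧ Rzw)).
G1: fails — Rw1w0 and Rw1w0 but w0 and w0 have no common successor.
G2: fails — R00 and R02 but 0 and 2 have no common successor.
G3: fails — Rvv and Rvy but v and y have no common successor.
G4: satisfies the condition.

G4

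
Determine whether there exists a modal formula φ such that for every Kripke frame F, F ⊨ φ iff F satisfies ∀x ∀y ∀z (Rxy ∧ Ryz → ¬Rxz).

Modal frame validity is preserved under surjective bounded morphisms.
The 5-cycle (worlds a,b,c,d,e with a→b→c→d→e→a) is intransitive. Mapping every world to a single reflexive point • is a surjective bounded morphism; the reflexive point is not intransitive (R••∧R•• but R••).
So the class is not modally definable.

Not definable by any modal formula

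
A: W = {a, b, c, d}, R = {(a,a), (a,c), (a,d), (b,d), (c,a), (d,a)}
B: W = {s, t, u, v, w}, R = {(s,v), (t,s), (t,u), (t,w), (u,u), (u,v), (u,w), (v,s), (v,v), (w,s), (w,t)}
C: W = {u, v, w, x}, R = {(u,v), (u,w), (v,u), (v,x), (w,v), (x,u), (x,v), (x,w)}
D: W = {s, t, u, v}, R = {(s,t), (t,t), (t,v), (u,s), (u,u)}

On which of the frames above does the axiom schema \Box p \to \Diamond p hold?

Frame correspondent (Sahlqvist): \forall x \exists y Rxy — i.e. seriality.
A: condition met.
B: condition met.
C: condition met.
D: fails — world v has no successor.

A, B, C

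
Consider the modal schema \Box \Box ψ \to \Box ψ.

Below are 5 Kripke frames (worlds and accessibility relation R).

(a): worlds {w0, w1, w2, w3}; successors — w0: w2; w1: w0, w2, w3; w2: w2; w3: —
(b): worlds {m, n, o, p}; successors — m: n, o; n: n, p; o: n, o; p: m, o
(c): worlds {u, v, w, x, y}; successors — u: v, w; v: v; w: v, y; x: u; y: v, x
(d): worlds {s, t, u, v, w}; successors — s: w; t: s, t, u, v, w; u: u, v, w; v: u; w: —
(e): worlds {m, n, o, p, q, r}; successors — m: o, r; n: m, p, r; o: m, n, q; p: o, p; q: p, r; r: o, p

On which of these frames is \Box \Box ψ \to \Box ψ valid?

none

Frame correspondent (Sahlqvist): \forall x \forall y (Rxy \to \exists z (Rxz \wedge Rzy)) — i.e. density.
(a): fails — Rw1w0 but no z with Rw1z and Rzw0.
(b): fails — Rpm but no z with Rpz and Rzm.
(c): fails — Ryx but no z with Ryz and Rzx.
(d): fails — Rsw but no z with Rsz and Rzw.
(e): fails — Ron but no z with Roz and Rzn.
Valid on no frame.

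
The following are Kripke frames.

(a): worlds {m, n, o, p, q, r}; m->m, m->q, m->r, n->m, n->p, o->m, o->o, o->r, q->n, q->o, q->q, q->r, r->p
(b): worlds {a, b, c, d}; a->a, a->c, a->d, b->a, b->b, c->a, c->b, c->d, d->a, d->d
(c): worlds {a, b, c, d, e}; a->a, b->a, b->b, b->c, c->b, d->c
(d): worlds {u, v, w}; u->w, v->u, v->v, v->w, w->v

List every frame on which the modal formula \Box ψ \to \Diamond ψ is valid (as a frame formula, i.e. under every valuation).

(b), (d)

Frame correspondent (Sahlqvist): \forall x \exists y Rxy — i.e. seriality.
(a): fails — world p has no successor.
(b): holds.
(c): fails — world e has no successor.
(d): holds.
Valid on: (b), (d).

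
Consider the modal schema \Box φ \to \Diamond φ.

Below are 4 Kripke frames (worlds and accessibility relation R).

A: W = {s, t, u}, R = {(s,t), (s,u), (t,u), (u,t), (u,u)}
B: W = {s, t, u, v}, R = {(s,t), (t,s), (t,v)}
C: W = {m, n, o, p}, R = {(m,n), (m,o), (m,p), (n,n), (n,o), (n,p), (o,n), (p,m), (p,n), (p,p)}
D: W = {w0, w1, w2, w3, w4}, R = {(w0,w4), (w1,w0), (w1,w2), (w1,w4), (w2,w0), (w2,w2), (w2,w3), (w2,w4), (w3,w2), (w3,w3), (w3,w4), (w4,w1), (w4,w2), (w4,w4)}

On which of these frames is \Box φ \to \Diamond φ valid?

Frame correspondent (Sahlqvist): \forall x \exists y Rxy — i.e. seriality.
A: condition met.
B: fails — world u has no successor.
C: condition met.
D: condition met.
Valid on: A, C, D.

A, C, D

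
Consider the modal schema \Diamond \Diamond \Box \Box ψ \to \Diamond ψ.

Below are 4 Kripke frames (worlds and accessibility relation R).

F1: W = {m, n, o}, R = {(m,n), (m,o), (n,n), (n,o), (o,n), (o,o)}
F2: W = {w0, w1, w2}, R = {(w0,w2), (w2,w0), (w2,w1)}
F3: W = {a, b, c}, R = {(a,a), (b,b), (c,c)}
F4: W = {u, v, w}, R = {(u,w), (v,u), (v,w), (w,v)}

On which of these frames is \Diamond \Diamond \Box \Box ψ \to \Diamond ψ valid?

Frame correspondent (Sahlqvist): \forall x \forall y (x R^2 y \to \exists w (y R^2 w \wedge xRw)) — i.e. a generalized confluence (Geach) condition.
F1: satisfies the condition.
F2: fails — w0R²w0 but no w with w0R²w and w0Rw.
F3: satisfies the condition.
F4: fails — wR²w but no t with wR²t and wRt.

F1, F3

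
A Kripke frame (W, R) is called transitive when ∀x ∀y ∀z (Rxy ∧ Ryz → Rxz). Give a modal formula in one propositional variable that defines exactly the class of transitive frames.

This is transitivity; the standard corresponding axiom is 4: □s → □□s.
Suppose □s→□□s is valid. Take Rxy, Ryz and set V(s)={w : Rxw}. Then □s at x, so □□s at x, so □s at y, so s at z, i.e. Rxz.

□s → □□s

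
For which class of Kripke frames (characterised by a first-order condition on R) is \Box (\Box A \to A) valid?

shift-reflexivity

Suppose □(□A→A) is valid. Take Rxy and set V(A)={w : Ryw}. Then at y, □A holds; since □(□A→A) at x, □A→A at y, so A at y, i.e. Ryy.
The converse is a direct semantic check.
So the correspondent is shift-reflexivity.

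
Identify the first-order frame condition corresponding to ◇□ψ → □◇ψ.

This is the .2 axiom.
It corresponds to convergence: ∀x ∀y ∀z (Rxy ∧ Rxz → ∃w (Ryw ∧ Rzw)).

Convergence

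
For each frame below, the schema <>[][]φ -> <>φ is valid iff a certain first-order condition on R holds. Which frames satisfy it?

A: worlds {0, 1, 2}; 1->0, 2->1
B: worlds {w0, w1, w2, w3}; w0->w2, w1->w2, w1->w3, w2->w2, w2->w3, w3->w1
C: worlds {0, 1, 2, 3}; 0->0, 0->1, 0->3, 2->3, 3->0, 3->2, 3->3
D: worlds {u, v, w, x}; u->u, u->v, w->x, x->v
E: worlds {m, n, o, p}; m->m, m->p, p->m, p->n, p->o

Frame correspondent (Sahlqvist): forall x forall y (xRy -> exists w (y R^2 w & xRw)) — i.e. a generalized confluence (Geach) condition.
A: fails — 1R0 but no w with 0R²w and 1Rw.
B: satisfies the condition.
C: fails — 0R1 but no w with 1R²w and 0Rw.
D: fails — uRv but no t with vR²t and uRt.
E: fails — pRn but no w with nR²w and pRw.
Valid on: B.

B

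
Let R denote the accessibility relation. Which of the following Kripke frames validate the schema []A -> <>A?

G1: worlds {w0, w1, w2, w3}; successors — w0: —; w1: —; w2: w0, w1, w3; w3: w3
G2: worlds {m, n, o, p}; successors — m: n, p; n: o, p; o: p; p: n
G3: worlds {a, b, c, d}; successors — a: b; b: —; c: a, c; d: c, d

Frame correspondent (Sahlqvist): forall x exists y Rxy — i.e. seriality.
G1: fails — world w0 has no successor.
G2: holds.
G3: fails — world b has no successor.
Valid on: G2.

G2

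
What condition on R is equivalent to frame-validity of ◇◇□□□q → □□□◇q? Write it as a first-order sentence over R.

∀x ∀y ∀z ((xR²y ∧ xR³z) → ∃w (yR³w ∧ zRw))

This is a Sahlqvist (Geach-type) schema ◇^2□^3q → □^3◇^1q.
Minimal-valuation argument: fix x; take any y with xR^2y and any z with xR^3z. Set V(q) to the set of worlds R-reachable from y in exactly 3 steps. Then □^3q holds at y, so the antecedent holds at x; validity forces ◇^1q at z, giving a w with zR^1w and yR^3w.
First-order correspondent: ∀x ∀y ∀z ((xR²y ∧ xR³z) → ∃w (yR³w ∧ zRw)).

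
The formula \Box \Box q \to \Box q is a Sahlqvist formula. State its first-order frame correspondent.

Suppose □□q→□q is valid. Take Rxy and set V(q)={w : xR²w}. Then □□q at x, so □q at x, so q at y, i.e. ∃z(Rxz∧Rzy).

density: \forall x \forall y (Rxy \to \exists z (Rxz \wedge Rzy))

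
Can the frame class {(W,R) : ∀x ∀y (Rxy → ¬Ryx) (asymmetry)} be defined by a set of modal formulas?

Any modally definable frame class is closed under surjective bounded morphisms.
The 3-cycle (worlds a,b,c with a→b→c→a) is asymmetric. Mapping every world to a single reflexive point • is a surjective bounded morphism, and the reflexive point is not asymmetric (R•• but asymmetry requires ¬R••).
So the class is not modally definable.

Not modally definable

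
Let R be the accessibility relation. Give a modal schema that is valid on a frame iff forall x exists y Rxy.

□ψ → ◇ψ

The condition is seriality. The D schema □ψ → ◇ψ defines it.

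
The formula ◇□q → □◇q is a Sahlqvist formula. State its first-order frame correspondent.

Suppose ◇□q→□◇q is valid. Take Rxy, Rxz and set V(q)={w : Ryw}. Then □q at y so ◇□q at x, so □◇q at x, so ◇q at z, giving w with Rzw and Ryw.

Convergence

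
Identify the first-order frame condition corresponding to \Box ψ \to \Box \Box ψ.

This schema is the 4 axiom.
It corresponds to transitivity: \forall x \forall y \forall z (Rxy \wedge Ryz \to Rxz).

transitivity: \forall x \forall y \forall z (Rxy \wedge Ryz \to Rxz)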